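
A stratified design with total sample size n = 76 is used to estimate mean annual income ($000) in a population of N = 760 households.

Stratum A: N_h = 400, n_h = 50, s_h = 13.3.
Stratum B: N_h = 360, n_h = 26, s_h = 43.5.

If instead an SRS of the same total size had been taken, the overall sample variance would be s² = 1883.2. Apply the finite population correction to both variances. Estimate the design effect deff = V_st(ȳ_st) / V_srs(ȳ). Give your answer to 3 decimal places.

V̂(ȳ_st) = Σ W_h² (1 − n_h/N_h) s_h²/n_h, with W_h = N_h/N and N = 760:
  stratum A: (400/760)²·(1 − 50/400)·13.3²/50 = 0.8575
  stratum B: (360/760)²·(1 − 26/360)·43.5²/26 = 15.1505
V_st = 16.008
V_srs = (1 − 76/760)·1883.2/76 = 22.3011
deff = V_st / V_srs = 16.008/22.3011 = 0.7178

deff ≈ 0.718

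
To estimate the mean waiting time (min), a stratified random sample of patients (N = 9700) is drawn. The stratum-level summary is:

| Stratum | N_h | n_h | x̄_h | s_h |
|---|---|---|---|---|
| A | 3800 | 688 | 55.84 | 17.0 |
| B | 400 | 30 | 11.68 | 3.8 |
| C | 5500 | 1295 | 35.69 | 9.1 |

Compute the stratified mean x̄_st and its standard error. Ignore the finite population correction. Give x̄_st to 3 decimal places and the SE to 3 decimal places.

x̄_st = Σ W_h x̄_h = (3800·55.84 + 400·11.68 + 5500·35.69)/9700 = 42.59371
V̂(x̄_st) = Σ W_h² s_h²/n_h, with W_h = N_h/N and N = 9700:
  stratum A: (3800/9700)²·17.0²/688 = 0.0644664
  stratum B: (400/9700)²·3.8²/30 = 0.000818507
  stratum C: (5500/9700)²·9.1²/1295 = 0.0205587
V̂(x̄_st) = 0.0858435
SE(x̄_st) = √0.0858435 = 0.292991

x̄_st ≈ 42.594, SE ≈ 0.293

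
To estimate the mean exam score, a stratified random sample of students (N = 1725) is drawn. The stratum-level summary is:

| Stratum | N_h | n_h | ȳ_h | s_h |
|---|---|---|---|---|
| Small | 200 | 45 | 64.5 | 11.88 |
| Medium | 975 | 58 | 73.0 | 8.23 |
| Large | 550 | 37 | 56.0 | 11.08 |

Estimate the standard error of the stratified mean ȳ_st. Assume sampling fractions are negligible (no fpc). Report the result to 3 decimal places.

SE(ȳ_st) ≈ 0.867

V̂(ȳ_st) = Σ W_h² s_h²/n_h, with W_h = N_h/N and N = 1725:
  stratum Small: (200/1725)²·11.88²/45 = 0.0421602
  stratum Medium: (975/1725)²·8.23²/58 = 0.373081
  stratum Large: (550/1725)²·11.08²/37 = 0.337307
V̂(ȳ_st) = 0.752547
SE(ȳ_st) = √0.752547 = 0.867495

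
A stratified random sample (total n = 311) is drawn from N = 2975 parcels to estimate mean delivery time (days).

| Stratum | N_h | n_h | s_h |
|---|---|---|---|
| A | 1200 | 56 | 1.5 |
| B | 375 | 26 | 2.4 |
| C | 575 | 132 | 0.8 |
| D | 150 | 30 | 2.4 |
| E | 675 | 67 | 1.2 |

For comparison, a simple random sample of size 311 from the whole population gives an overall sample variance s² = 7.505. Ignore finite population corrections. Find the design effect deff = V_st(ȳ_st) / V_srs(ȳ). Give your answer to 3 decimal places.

deff ≈ 0.490

V̂(ȳ_st) = Σ W_h² s_h²/n_h, with W_h = N_h/N and N = 2975:
  stratum A: (1200/2975)²·1.5²/56 = 0.00653707
  stratum B: (375/2975)²·2.4²/26 = 0.00351996
  stratum C: (575/2975)²·0.8²/132 = 0.000181121
  stratum D: (150/2975)²·2.4²/30 = 0.000488101
  stratum E: (675/2975)²·1.2²/67 = 0.00110642
V_st = 0.0118327
V_srs = s²/n = 7.505/311 = 0.0241318
deff = V_st / V_srs = 0.0118327/0.0241318 = 0.4903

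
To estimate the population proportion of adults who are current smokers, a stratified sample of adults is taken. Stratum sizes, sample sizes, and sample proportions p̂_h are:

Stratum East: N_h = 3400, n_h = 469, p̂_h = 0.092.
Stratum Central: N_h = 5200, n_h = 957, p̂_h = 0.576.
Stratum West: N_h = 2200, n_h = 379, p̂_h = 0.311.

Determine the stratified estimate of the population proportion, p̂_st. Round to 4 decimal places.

N = 10800; stratum weights W_h = N_h/N.
p̂_st = Σ W_h p̂_h = (3400·0.092 + 5200·0.576 + 2200·0.311)/10800 = 0.36965

p̂_st ≈ 0.3696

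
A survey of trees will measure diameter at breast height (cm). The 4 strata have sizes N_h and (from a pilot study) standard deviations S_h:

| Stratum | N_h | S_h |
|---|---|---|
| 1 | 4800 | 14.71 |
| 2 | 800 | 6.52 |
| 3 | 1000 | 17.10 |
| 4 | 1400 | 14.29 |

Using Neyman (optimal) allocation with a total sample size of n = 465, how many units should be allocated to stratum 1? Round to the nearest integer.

291

Neyman allocation: n_h = n · N_h S_h / Σ N_i S_i, with n = 465.
  stratum 1: N_h·S_h = 4800·14.71 = 70608.00
  stratum 2: N_h·S_h = 800·6.52 = 5216.00
  stratum 3: N_h·S_h = 1000·17.10 = 17100.00
  stratum 4: N_h·S_h = 1400·14.29 = 20006.00
Σ N_h S_h = 112930.00
n for stratum 1 = 465·70608.00/112930.00 = 290.735 → 291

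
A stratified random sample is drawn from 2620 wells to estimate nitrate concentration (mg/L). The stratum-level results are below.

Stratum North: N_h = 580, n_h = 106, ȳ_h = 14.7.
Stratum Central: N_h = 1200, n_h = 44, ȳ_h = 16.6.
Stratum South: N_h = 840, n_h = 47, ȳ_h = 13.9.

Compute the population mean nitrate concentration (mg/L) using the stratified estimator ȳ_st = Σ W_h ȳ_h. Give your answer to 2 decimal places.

N = Σ N_h = 2620. Stratum weights W_h = N_h/N.
ȳ_st = (580·14.7 + 1200·16.6 + 840·13.9) / 2620 = 15.3137

ȳ_st ≈ 15.31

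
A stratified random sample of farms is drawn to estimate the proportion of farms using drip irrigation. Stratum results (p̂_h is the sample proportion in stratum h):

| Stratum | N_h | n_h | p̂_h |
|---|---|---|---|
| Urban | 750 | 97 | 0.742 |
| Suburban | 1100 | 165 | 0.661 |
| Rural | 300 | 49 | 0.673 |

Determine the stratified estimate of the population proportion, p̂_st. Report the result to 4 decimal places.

p̂_st ≈ 0.6909

N = 2150; stratum weights W_h = N_h/N.
p̂_st = Σ W_h p̂_h = (750·0.742 + 1100·0.661 + 300·0.673)/2150 = 0.69093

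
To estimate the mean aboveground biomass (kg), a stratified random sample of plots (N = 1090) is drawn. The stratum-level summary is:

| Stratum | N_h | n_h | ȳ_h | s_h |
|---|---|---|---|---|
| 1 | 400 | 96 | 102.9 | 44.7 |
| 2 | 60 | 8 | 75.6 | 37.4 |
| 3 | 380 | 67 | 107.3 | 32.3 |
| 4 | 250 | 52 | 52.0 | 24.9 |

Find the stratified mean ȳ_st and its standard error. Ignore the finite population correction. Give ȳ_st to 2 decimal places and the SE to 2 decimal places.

ȳ_st = Σ W_h ȳ_h = (400·102.9 + 60·75.6 + 380·107.3 + 250·52.0)/1090 = 91.25688
V̂(ȳ_st) = Σ W_h² s_h²/n_h, with W_h = N_h/N and N = 1090:
  stratum 1: (400/1090)²·44.7²/96 = 2.80292
  stratum 2: (60/1090)²·37.4²/8 = 0.529789
  stratum 3: (380/1090)²·32.3²/67 = 1.89254
  stratum 4: (250/1090)²·24.9²/52 = 0.627224
V̂(ȳ_st) = 5.85247
SE(ȳ_st) = √5.85247 = 2.41919

ȳ_st ≈ 91.26, SE ≈ 2.42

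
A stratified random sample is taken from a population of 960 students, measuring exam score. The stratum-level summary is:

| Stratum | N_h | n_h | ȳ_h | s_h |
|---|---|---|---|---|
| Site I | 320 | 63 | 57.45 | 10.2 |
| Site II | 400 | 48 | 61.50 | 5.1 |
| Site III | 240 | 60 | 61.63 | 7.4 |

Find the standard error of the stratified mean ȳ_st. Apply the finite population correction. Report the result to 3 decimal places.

V̂(ȳ_st) = Σ W_h² (1 − n_h/N_h) s_h²/n_h, with W_h = N_h/N and N = 960:
  stratum Site I: (320/960)²·(1 − 63/320)·10.2²/63 = 0.147367
  stratum Site II: (400/960)²·(1 − 48/400)·5.1²/48 = 0.0827865
  stratum Site III: (240/960)²·(1 − 60/240)·7.4²/60 = 0.0427813
V̂(ȳ_st) = 0.272935
SE(ȳ_st) = √0.272935 = 0.522432

SE(ȳ_st) ≈ 0.522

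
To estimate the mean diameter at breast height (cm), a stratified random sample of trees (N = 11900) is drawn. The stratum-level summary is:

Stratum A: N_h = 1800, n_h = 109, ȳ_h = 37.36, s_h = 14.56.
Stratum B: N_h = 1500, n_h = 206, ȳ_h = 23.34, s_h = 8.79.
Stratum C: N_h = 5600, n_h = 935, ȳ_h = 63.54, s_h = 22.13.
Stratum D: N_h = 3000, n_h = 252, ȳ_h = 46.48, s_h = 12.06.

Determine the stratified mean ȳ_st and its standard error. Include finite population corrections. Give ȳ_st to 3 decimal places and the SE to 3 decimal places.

ȳ_st = Σ W_h ȳ_h = (1800·37.36 + 1500·23.34 + 5600·63.54 + 3000·46.48)/11900 = 50.21193
V̂(ȳ_st) = Σ W_h² (1 − n_h/N_h) s_h²/n_h, with W_h = N_h/N and N = 11900:
  stratum A: (1800/11900)²·(1 − 109/1800)·14.56²/109 = 0.0418041
  stratum B: (1500/11900)²·(1 − 206/1500)·8.79²/206 = 0.00514094
  stratum C: (5600/11900)²·(1 − 935/5600)·22.13²/935 = 0.0966267
  stratum D: (3000/11900)²·(1 − 252/3000)·12.06²/252 = 0.0335999
V̂(ȳ_st) = 0.177172
SE(ȳ_st) = √0.177172 = 0.420918

ȳ_st ≈ 50.212, SE ≈ 0.421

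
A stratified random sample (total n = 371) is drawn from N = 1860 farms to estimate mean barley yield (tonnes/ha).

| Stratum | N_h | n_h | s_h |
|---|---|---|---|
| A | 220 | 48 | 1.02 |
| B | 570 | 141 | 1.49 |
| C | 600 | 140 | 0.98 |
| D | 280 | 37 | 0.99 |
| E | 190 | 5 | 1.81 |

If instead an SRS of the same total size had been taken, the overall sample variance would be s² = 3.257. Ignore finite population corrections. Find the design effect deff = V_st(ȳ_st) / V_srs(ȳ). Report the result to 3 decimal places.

V̂(ȳ_st) = Σ W_h² s_h²/n_h, with W_h = N_h/N and N = 1860:
  stratum A: (220/1860)²·1.02²/48 = 0.000303234
  stratum B: (570/1860)²·1.49²/141 = 0.00147869
  stratum C: (600/1860)²·0.98²/140 = 0.00071384
  stratum D: (280/1860)²·0.99²/37 = 0.000600287
  stratum E: (190/1860)²·1.81²/5 = 0.00683705
V_st = 0.0099331
V_srs = s²/n = 3.257/371 = 0.00877898
deff = V_st / V_srs = 0.0099331/0.00877898 = 1.1315

deff ≈ 1.131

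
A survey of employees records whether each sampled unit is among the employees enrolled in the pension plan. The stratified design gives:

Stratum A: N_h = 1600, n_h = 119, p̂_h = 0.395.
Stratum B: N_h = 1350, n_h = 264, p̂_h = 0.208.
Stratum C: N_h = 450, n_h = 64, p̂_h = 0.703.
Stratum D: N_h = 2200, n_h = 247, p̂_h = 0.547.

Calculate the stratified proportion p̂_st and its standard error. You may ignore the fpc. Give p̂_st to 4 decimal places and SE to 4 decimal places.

p̂_st ≈ 0.4344, SE ≈ 0.0195

N = 5600; stratum weights W_h = N_h/N.
p̂_st = Σ W_h p̂_h = (1600·0.395 + 1350·0.208 + 450·0.703 + 2200·0.547)/5600 = 0.43438
V̂(p̂_st) = Σ W_h² p̂_h(1−p̂_h)/(n_h−1):
  stratum A: (1600/5600)²·0.395·0.605/118 = 0.000165323
  stratum B: (1350/5600)²·0.208·0.792/263 = 3.64019e-05
  stratum C: (450/5600)²·0.703·0.297/63 = 2.14003e-05
  stratum D: (2200/5600)²·0.547·0.453/246 = 0.00015546
V̂(p̂_st) = 0.000378586; SE = √V̂ = 0.0194573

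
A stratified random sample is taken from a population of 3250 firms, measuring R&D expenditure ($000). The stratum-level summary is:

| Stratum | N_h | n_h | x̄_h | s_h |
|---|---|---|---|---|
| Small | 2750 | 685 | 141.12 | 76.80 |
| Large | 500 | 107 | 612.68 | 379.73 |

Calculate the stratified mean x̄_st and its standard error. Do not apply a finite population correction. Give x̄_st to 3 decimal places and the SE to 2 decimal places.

x̄_st = Σ W_h x̄_h = (2750·141.12 + 500·612.68)/3250 = 213.66769
V̂(x̄_st) = Σ W_h² s_h²/n_h, with W_h = N_h/N and N = 3250:
  stratum Small: (2750/3250)²·76.80²/685 = 6.16496
  stratum Large: (500/3250)²·379.73²/107 = 31.8962
V̂(x̄_st) = 38.0612
SE(x̄_st) = √38.0612 = 6.16938

x̄_st ≈ 213.668, SE ≈ 6.17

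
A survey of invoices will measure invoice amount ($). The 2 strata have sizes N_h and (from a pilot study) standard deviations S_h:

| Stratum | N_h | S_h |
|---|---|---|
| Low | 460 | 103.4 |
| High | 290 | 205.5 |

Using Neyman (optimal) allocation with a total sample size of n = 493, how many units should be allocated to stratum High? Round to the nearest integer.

274

Neyman allocation: n_h = n · N_h S_h / Σ N_i S_i, with n = 493.
  stratum Low: N_h·S_h = 460·103.4 = 47564.00
  stratum High: N_h·S_h = 290·205.5 = 59595.00
Σ N_h S_h = 107159.00
n for stratum High = 493·59595.00/107159.00 = 274.175 → 274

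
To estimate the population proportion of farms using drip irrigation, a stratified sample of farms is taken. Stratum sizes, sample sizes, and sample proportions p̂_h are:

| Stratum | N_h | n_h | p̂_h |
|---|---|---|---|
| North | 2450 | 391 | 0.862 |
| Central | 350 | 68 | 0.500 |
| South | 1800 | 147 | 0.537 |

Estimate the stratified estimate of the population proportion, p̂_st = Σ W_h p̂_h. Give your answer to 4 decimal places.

p̂_st ≈ 0.7073

N = 4600; stratum weights W_h = N_h/N.
p̂_st = Σ W_h p̂_h = (2450·0.862 + 350·0.500 + 1800·0.537)/4600 = 0.70728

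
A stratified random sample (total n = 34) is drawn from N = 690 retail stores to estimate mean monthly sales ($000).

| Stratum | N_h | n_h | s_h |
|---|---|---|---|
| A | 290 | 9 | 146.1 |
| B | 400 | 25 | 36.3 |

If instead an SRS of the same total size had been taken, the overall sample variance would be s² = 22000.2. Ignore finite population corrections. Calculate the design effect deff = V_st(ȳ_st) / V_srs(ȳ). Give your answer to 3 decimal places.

V̂(ȳ_st) = Σ W_h² s_h²/n_h, with W_h = N_h/N and N = 690:
  stratum A: (290/690)²·146.1²/9 = 418.944
  stratum B: (400/690)²·36.3²/25 = 17.7131
V_st = 436.657
V_srs = s²/n = 22000.2/34 = 647.065
deff = V_st / V_srs = 436.657/647.065 = 0.6748

deff ≈ 0.675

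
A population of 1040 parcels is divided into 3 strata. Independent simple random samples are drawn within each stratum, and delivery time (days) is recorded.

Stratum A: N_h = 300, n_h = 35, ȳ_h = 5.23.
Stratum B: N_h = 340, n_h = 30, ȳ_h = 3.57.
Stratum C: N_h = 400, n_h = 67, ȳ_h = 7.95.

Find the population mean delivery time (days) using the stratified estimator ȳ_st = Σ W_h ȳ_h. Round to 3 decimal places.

ȳ_st ≈ 5.733

N = Σ N_h = 1040. Stratum weights W_h = N_h/N.
ȳ_st = (300·5.23 + 340·3.57 + 400·7.95) / 1040 = 5.73346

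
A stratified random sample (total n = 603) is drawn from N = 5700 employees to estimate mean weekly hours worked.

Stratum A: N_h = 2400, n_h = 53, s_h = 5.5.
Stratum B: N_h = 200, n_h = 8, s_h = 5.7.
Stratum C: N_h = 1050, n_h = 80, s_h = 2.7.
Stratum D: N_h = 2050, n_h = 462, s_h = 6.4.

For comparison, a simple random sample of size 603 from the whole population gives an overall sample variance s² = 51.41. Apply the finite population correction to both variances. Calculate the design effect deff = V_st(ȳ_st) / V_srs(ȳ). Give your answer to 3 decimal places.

V̂(ȳ_st) = Σ W_h² (1 − n_h/N_h) s_h²/n_h, with W_h = N_h/N and N = 5700:
  stratum A: (2400/5700)²·(1 − 53/2400)·5.5²/53 = 0.0989519
  stratum B: (200/5700)²·(1 − 8/200)·5.7²/8 = 0.0048
  stratum C: (1050/5700)²·(1 − 80/1050)·2.7²/80 = 0.0028566
  stratum D: (2050/5700)²·(1 − 462/2050)·6.4²/462 = 0.00888327
V_st = 0.115492
V_srs = (1 − 603/5700)·51.41/603 = 0.0762377
deff = V_st / V_srs = 0.115492/0.0762377 = 1.5149

deff ≈ 1.515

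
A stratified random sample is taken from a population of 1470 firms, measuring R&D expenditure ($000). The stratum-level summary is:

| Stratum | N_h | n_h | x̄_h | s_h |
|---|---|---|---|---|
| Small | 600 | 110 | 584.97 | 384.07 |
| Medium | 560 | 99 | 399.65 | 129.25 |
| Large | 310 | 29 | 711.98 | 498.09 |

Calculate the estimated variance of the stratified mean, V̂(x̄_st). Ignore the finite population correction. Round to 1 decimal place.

V̂(x̄_st) ≈ 628.4

V̂(x̄_st) = Σ W_h² s_h²/n_h, with W_h = N_h/N and N = 1470:
  stratum Small: (600/1470)²·384.07²/110 = 223.407
  stratum Medium: (560/1470)²·129.25²/99 = 24.4888
  stratum Large: (310/1470)²·498.09²/29 = 380.458
V̂(x̄_st) = 628.353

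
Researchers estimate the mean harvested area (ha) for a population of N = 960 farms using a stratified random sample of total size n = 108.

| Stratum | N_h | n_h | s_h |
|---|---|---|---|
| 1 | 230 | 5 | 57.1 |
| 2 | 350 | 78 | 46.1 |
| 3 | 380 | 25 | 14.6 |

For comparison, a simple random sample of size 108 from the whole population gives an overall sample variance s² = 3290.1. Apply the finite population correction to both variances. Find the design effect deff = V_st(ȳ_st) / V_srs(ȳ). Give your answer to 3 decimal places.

deff ≈ 1.505

V̂(ȳ_st) = Σ W_h² (1 − n_h/N_h) s_h²/n_h, with W_h = N_h/N and N = 960:
  stratum 1: (230/960)²·(1 − 5/230)·57.1²/5 = 36.6159
  stratum 2: (350/960)²·(1 − 78/350)·46.1²/78 = 2.8145
  stratum 3: (380/960)²·(1 − 25/380)·14.6²/25 = 1.24806
V_st = 40.6785
V_srs = (1 − 108/960)·3290.1/108 = 27.0367
deff = V_st / V_srs = 40.6785/27.0367 = 1.5046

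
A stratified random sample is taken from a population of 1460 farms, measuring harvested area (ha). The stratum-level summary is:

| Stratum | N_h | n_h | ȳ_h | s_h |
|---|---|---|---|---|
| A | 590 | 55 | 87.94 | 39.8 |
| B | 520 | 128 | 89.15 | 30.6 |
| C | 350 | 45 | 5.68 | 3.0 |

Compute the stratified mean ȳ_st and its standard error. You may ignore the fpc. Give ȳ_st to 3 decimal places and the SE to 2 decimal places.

ȳ_st = Σ W_h ȳ_h = (590·87.94 + 520·89.15 + 350·5.68)/1460 = 68.65110
V̂(ȳ_st) = Σ W_h² s_h²/n_h, with W_h = N_h/N and N = 1460:
  stratum A: (590/1460)²·39.8²/55 = 4.70329
  stratum B: (520/1460)²·30.6²/128 = 0.92797
  stratum C: (350/1460)²·3.0²/45 = 0.0114937
V̂(ȳ_st) = 5.64275
SE(ȳ_st) = √5.64275 = 2.37545

ȳ_st ≈ 68.651, SE ≈ 2.38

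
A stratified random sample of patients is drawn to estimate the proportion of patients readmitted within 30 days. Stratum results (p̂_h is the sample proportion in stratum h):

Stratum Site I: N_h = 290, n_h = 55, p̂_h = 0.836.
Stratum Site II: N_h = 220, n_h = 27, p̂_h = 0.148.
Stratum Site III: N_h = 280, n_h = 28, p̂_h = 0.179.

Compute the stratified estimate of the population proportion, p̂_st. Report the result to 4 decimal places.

N = 790; stratum weights W_h = N_h/N.
p̂_st = Σ W_h p̂_h = (290·0.836 + 220·0.148 + 280·0.179)/790 = 0.41154

p̂_st ≈ 0.4115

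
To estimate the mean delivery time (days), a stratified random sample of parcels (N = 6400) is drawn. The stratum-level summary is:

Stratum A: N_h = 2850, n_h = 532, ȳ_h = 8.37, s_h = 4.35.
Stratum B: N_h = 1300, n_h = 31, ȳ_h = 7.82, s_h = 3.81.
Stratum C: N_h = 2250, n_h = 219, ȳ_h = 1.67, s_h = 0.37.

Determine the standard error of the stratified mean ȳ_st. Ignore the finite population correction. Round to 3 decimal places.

V̂(ȳ_st) = Σ W_h² s_h²/n_h, with W_h = N_h/N and N = 6400:
  stratum A: (2850/6400)²·4.35²/532 = 0.00705337
  stratum B: (1300/6400)²·3.81²/31 = 0.0193204
  stratum C: (2250/6400)²·0.37²/219 = 7.72617e-05
V̂(ȳ_st) = 0.026451
SE(ȳ_st) = √0.026451 = 0.162638

SE(ȳ_st) ≈ 0.163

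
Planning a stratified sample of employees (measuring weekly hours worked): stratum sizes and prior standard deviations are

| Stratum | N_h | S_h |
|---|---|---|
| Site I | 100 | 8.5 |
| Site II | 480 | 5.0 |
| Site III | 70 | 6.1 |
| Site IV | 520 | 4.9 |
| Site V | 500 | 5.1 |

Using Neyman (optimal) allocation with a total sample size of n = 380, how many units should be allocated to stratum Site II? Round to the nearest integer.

104

Neyman allocation: n_h = n · N_h S_h / Σ N_i S_i, with n = 380.
  stratum Site I: N_h·S_h = 100·8.5 = 850.00
  stratum Site II: N_h·S_h = 480·5.0 = 2400.00
  stratum Site III: N_h·S_h = 70·6.1 = 427.00
  stratum Site IV: N_h·S_h = 520·4.9 = 2548.00
  stratum Site V: N_h·S_h = 500·5.1 = 2550.00
Σ N_h S_h = 8775.00
n for stratum Site II = 380·2400.00/8775.00 = 103.932 → 104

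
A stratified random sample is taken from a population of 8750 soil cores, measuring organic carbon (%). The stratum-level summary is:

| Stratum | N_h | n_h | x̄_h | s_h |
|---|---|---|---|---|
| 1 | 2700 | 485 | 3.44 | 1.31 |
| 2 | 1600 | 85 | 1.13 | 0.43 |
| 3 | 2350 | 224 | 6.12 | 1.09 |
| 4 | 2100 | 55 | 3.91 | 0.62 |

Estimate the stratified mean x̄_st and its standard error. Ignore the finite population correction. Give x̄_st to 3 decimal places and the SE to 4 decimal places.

x̄_st = Σ W_h x̄_h = (2700·3.44 + 1600·1.13 + 2350·6.12 + 2100·3.91)/8750 = 3.85017
V̂(x̄_st) = Σ W_h² s_h²/n_h, with W_h = N_h/N and N = 8750:
  stratum 1: (2700/8750)²·1.31²/485 = 0.000336909
  stratum 2: (1600/8750)²·0.43²/85 = 7.27347e-05
  stratum 3: (2350/8750)²·1.09²/224 = 0.000382582
  stratum 4: (2100/8750)²·0.62²/55 = 0.000402572
V̂(x̄_st) = 0.0011948
SE(x̄_st) = √0.0011948 = 0.0345658

x̄_st ≈ 3.850, SE ≈ 0.0346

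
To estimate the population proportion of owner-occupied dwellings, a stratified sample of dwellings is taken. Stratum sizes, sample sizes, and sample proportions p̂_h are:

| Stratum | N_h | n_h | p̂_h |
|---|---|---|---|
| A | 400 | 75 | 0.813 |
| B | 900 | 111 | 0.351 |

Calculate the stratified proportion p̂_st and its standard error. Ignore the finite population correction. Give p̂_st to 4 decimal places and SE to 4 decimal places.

p̂_st ≈ 0.4932, SE ≈ 0.0345

N = 1300; stratum weights W_h = N_h/N.
p̂_st = Σ W_h p̂_h = (400·0.813 + 900·0.351)/1300 = 0.49315
V̂(p̂_st) = Σ W_h² p̂_h(1−p̂_h)/(n_h−1):
  stratum A: (400/1300)²·0.813·0.187/74 = 0.000194506
  stratum B: (900/1300)²·0.351·0.649/110 = 0.000992562
V̂(p̂_st) = 0.00118707; SE = √V̂ = 0.0344539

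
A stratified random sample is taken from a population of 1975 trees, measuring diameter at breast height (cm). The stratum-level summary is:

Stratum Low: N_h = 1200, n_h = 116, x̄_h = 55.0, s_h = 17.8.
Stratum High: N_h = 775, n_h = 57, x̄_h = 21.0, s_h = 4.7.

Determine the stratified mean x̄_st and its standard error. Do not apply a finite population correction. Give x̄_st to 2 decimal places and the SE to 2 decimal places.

x̄_st = Σ W_h x̄_h = (1200·55.0 + 775·21.0)/1975 = 41.65823
V̂(x̄_st) = Σ W_h² s_h²/n_h, with W_h = N_h/N and N = 1975:
  stratum Low: (1200/1975)²·17.8²/116 = 1.00835
  stratum High: (775/1975)²·4.7²/57 = 0.0596747
V̂(x̄_st) = 1.06802
SE(x̄_st) = √1.06802 = 1.03345

x̄_st ≈ 41.66, SE ≈ 1.03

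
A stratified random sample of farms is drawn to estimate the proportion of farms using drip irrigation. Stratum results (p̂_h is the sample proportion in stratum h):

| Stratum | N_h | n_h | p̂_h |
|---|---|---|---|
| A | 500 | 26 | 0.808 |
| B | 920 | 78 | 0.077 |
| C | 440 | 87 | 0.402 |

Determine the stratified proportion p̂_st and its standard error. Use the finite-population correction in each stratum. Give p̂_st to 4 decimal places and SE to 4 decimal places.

p̂_st ≈ 0.3504, SE ≈ 0.0275

N = 1860; stratum weights W_h = N_h/N.
p̂_st = Σ W_h p̂_h = (500·0.808 + 920·0.077 + 440·0.402)/1860 = 0.35039
V̂(p̂_st) = Σ W_h² (1 − n_h/N_h) p̂_h(1−p̂_h)/(n_h−1):
  stratum A: (500/1860)²·(1 − 26/500)·0.808·0.192/25 = 0.000425104
  stratum B: (920/1860)²·(1 − 78/920)·0.077·0.923/77 = 0.000206669
  stratum C: (440/1860)²·(1 − 87/440)·0.402·0.598/86 = 0.000125496
V̂(p̂_st) = 0.000757269; SE = √V̂ = 0.0275185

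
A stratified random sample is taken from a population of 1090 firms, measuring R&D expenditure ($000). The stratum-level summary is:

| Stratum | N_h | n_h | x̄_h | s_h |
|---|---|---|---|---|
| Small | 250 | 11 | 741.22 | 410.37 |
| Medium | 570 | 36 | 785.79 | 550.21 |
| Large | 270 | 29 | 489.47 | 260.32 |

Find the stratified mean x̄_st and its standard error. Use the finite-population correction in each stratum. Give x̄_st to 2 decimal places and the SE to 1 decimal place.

x̄_st ≈ 702.17, SE ≈ 55.2

x̄_st = Σ W_h x̄_h = (250·741.22 + 570·785.79 + 270·489.47)/1090 = 702.16716
V̂(x̄_st) = Σ W_h² (1 − n_h/N_h) s_h²/n_h, with W_h = N_h/N and N = 1090:
  stratum Small: (250/1090)²·(1 − 11/250)·410.37²/11 = 769.916
  stratum Medium: (570/1090)²·(1 − 36/570)·550.21²/36 = 2154.36
  stratum Large: (270/1090)²·(1 − 29/270)·260.32²/29 = 127.981
V̂(x̄_st) = 3052.25
SE(x̄_st) = √3052.25 = 55.2472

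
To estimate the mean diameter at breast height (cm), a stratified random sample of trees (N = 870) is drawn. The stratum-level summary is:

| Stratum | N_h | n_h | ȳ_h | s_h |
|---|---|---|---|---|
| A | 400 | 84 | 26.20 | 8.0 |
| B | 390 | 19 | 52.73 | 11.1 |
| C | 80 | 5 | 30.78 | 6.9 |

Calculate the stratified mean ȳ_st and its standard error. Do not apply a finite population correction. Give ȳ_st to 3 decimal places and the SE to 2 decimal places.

ȳ_st ≈ 38.514, SE ≈ 1.24

ȳ_st = Σ W_h ȳ_h = (400·26.20 + 390·52.73 + 80·30.78)/870 = 38.51391
V̂(ȳ_st) = Σ W_h² s_h²/n_h, with W_h = N_h/N and N = 870:
  stratum A: (400/870)²·8.0²/84 = 0.161058
  stratum B: (390/870)²·11.1²/19 = 1.30312
  stratum C: (80/870)²·6.9²/5 = 0.0805137
V̂(ȳ_st) = 1.54469
SE(ȳ_st) = √1.54469 = 1.24285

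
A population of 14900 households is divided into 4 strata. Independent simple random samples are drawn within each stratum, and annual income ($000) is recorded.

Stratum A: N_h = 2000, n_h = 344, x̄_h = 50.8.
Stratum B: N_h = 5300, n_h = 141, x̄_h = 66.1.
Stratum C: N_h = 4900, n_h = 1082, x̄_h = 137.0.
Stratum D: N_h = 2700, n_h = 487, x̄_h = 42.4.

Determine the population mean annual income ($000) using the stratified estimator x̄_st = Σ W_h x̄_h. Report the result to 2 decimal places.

x̄_st ≈ 83.07

N = Σ N_h = 14900. Stratum weights W_h = N_h/N.
x̄_st = (2000·50.8 + 5300·66.1 + 4900·137.0 + 2700·42.4) / 14900 = 83.0678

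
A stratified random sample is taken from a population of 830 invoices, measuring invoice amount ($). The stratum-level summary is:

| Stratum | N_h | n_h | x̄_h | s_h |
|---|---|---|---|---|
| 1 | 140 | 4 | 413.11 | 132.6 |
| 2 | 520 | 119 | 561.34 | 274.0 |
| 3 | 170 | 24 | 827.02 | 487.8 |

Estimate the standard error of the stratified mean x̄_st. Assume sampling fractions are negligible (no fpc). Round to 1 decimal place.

V̂(x̄_st) = Σ W_h² s_h²/n_h, with W_h = N_h/N and N = 830:
  stratum 1: (140/830)²·132.6²/4 = 125.062
  stratum 2: (520/830)²·274.0²/119 = 247.631
  stratum 3: (170/830)²·487.8²/24 = 415.924
V̂(x̄_st) = 788.617
SE(x̄_st) = √788.617 = 28.0823

SE(x̄_st) ≈ 28.1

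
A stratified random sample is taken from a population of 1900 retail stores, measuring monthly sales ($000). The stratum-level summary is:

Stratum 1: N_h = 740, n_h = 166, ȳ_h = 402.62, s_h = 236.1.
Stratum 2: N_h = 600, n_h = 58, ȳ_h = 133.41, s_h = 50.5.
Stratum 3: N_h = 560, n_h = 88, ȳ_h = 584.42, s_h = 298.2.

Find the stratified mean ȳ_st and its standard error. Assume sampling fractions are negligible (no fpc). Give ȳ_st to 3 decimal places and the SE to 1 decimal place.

ȳ_st ≈ 371.189, SE ≈ 12.0

ȳ_st = Σ W_h ȳ_h = (740·402.62 + 600·133.41 + 560·584.42)/1900 = 371.18947
V̂(ȳ_st) = Σ W_h² s_h²/n_h, with W_h = N_h/N and N = 1900:
  stratum 1: (740/1900)²·236.1²/166 = 50.9378
  stratum 2: (600/1900)²·50.5²/58 = 4.3848
  stratum 3: (560/1900)²·298.2²/88 = 87.7812
V̂(ȳ_st) = 143.104
SE(ȳ_st) = √143.104 = 11.9626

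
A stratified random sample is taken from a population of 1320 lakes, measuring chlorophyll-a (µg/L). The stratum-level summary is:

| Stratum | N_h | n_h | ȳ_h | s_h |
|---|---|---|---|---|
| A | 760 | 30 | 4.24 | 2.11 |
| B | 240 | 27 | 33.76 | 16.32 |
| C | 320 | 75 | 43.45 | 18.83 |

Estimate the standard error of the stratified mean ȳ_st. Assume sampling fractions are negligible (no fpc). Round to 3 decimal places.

V̂(ȳ_st) = Σ W_h² s_h²/n_h, with W_h = N_h/N and N = 1320:
  stratum A: (760/1320)²·2.11²/30 = 0.0491952
  stratum B: (240/1320)²·16.32²/27 = 0.3261
  stratum C: (320/1320)²·18.83²/75 = 0.277838
V̂(ȳ_st) = 0.653133
SE(ȳ_st) = √0.653133 = 0.808167

SE(ȳ_st) ≈ 0.808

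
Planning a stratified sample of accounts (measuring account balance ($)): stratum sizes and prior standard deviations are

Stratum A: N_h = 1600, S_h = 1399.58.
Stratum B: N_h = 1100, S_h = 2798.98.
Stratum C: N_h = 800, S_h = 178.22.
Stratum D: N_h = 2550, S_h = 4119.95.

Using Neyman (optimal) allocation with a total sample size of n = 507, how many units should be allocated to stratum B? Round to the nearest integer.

Neyman allocation: n_h = n · N_h S_h / Σ N_i S_i, with n = 507.
  stratum A: N_h·S_h = 1600·1399.58 = 2239328.00
  stratum B: N_h·S_h = 1100·2798.98 = 3078878.00
  stratum C: N_h·S_h = 800·178.22 = 142576.00
  stratum D: N_h·S_h = 2550·4119.95 = 10505872.50
Σ N_h S_h = 15966654.50
n for stratum B = 507·3078878.00/15966654.50 = 97.766 → 98

98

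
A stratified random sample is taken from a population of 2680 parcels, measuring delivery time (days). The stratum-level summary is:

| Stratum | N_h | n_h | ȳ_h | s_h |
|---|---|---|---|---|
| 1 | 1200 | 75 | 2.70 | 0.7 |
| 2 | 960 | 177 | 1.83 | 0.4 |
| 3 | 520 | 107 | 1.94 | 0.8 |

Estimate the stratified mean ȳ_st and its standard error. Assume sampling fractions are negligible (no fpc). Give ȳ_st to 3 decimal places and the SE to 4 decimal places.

ȳ_st = Σ W_h ȳ_h = (1200·2.70 + 960·1.83 + 520·1.94)/2680 = 2.24090
V̂(ȳ_st) = Σ W_h² s_h²/n_h, with W_h = N_h/N and N = 2680:
  stratum 1: (1200/2680)²·0.7²/75 = 0.00130987
  stratum 2: (960/2680)²·0.4²/177 = 0.00011599
  stratum 3: (520/2680)²·0.8²/107 = 0.000225182
V̂(ȳ_st) = 0.00165104
SE(ȳ_st) = √0.00165104 = 0.040633

ȳ_st ≈ 2.241, SE ≈ 0.0406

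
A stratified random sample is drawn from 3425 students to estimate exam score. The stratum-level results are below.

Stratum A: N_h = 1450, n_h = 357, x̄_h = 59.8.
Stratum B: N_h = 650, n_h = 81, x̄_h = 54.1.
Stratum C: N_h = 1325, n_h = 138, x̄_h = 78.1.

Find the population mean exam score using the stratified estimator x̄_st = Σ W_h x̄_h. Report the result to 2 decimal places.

x̄_st ≈ 65.80

N = Σ N_h = 3425. Stratum weights W_h = N_h/N.
x̄_st = (1450·59.8 + 650·54.1 + 1325·78.1) / 3425 = 65.7978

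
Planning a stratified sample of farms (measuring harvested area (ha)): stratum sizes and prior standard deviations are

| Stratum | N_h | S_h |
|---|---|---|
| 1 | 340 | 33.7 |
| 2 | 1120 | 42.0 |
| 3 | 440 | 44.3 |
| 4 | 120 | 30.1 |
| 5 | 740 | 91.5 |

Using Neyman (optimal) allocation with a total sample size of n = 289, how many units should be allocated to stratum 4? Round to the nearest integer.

7

Neyman allocation: n_h = n · N_h S_h / Σ N_i S_i, with n = 289.
  stratum 1: N_h·S_h = 340·33.7 = 11458.00
  stratum 2: N_h·S_h = 1120·42.0 = 47040.00
  stratum 3: N_h·S_h = 440·44.3 = 19492.00
  stratum 4: N_h·S_h = 120·30.1 = 3612.00
  stratum 5: N_h·S_h = 740·91.5 = 67710.00
Σ N_h S_h = 149312.00
n for stratum 4 = 289·3612.00/149312.00 = 6.991 → 7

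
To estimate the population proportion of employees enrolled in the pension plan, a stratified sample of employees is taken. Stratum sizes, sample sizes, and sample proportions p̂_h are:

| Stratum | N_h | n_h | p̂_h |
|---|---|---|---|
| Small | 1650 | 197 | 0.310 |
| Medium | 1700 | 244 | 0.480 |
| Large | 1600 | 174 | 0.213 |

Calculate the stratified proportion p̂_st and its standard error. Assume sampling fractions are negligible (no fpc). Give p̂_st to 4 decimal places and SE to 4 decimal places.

p̂_st ≈ 0.3370, SE ≈ 0.0185

N = 4950; stratum weights W_h = N_h/N.
p̂_st = Σ W_h p̂_h = (1650·0.310 + 1700·0.480 + 1600·0.213)/4950 = 0.33703
V̂(p̂_st) = Σ W_h² p̂_h(1−p̂_h)/(n_h−1):
  stratum Small: (1650/4950)²·0.310·0.690/196 = 0.000121259
  stratum Medium: (1700/4950)²·0.480·0.520/243 = 0.000121151
  stratum Large: (1600/4950)²·0.213·0.787/173 = 0.000101237
V̂(p̂_st) = 0.000343646; SE = √V̂ = 0.0185377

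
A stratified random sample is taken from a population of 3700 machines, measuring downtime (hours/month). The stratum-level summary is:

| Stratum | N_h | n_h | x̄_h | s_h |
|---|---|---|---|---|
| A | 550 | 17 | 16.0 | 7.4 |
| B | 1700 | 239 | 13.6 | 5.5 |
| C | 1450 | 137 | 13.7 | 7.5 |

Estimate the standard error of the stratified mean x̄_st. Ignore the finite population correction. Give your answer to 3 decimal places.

SE(x̄_st) ≈ 0.401

V̂(x̄_st) = Σ W_h² s_h²/n_h, with W_h = N_h/N and N = 3700:
  stratum A: (550/3700)²·7.4²/17 = 0.0711765
  stratum B: (1700/3700)²·5.5²/239 = 0.0267191
  stratum C: (1450/3700)²·7.5²/137 = 0.0630572
V̂(x̄_st) = 0.160953
SE(x̄_st) = √0.160953 = 0.401189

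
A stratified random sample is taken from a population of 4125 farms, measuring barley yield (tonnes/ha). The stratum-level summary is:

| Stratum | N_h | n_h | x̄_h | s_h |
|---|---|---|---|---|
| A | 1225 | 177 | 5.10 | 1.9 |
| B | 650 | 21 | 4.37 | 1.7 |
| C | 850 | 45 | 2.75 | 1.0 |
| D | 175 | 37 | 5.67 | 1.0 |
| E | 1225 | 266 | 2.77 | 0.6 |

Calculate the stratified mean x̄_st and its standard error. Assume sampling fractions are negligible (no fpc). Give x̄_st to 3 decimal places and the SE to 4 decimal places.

x̄_st = Σ W_h x̄_h = (1225·5.10 + 650·4.37 + 850·2.75 + 175·5.67 + 1225·2.77)/4125 = 3.83297
V̂(x̄_st) = Σ W_h² s_h²/n_h, with W_h = N_h/N and N = 4125:
  stratum A: (1225/4125)²·1.9²/177 = 0.0017987
  stratum B: (650/4125)²·1.7²/21 = 0.0034171
  stratum C: (850/4125)²·1.0²/45 = 0.000943577
  stratum D: (175/4125)²·1.0²/37 = 4.86437e-05
  stratum E: (1225/4125)²·0.6²/266 = 0.000119356
V̂(x̄_st) = 0.00632737
SE(x̄_st) = √0.00632737 = 0.0795448

x̄_st ≈ 3.833, SE ≈ 0.0795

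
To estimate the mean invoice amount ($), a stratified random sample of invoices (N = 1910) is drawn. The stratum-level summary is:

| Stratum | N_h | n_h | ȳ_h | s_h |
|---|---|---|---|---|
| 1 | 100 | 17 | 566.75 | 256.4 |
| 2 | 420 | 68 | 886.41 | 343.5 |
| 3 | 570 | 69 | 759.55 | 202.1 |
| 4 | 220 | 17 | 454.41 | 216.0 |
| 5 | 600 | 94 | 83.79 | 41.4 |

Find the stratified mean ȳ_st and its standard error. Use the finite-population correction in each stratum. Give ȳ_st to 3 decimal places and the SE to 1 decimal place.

ȳ_st ≈ 529.924, SE ≈ 12.7

ȳ_st = Σ W_h ȳ_h = (100·566.75 + 420·886.41 + 570·759.55 + 220·454.41 + 600·83.79)/1910 = 529.92403
V̂(ȳ_st) = Σ W_h² (1 − n_h/N_h) s_h²/n_h, with W_h = N_h/N and N = 1910:
  stratum 1: (100/1910)²·(1 − 17/100)·256.4²/17 = 8.79829
  stratum 2: (420/1910)²·(1 − 68/420)·343.5²/68 = 70.3185
  stratum 3: (570/1910)²·(1 − 69/570)·202.1²/69 = 46.3372
  stratum 4: (220/1910)²·(1 − 17/220)·216.0²/17 = 33.5978
  stratum 5: (600/1910)²·(1 − 94/600)·41.4²/94 = 1.51743
V̂(ȳ_st) = 160.569
SE(ȳ_st) = √160.569 = 12.6716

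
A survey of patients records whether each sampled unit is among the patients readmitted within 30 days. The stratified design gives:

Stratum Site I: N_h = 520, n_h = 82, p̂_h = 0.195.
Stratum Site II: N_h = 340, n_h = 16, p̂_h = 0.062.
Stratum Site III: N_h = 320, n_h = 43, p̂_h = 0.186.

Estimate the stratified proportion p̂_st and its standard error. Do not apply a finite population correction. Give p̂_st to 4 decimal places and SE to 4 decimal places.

N = 1180; stratum weights W_h = N_h/N.
p̂_st = Σ W_h p̂_h = (520·0.195 + 340·0.062 + 320·0.186)/1180 = 0.15424
V̂(p̂_st) = Σ W_h² p̂_h(1−p̂_h)/(n_h−1):
  stratum Site I: (520/1180)²·0.195·0.805/81 = 0.000376347
  stratum Site II: (340/1180)²·0.062·0.938/15 = 0.000321882
  stratum Site III: (320/1180)²·0.186·0.814/42 = 0.000265109
V̂(p̂_st) = 0.000963338; SE = √V̂ = 0.0310377

p̂_st ≈ 0.1542, SE ≈ 0.0310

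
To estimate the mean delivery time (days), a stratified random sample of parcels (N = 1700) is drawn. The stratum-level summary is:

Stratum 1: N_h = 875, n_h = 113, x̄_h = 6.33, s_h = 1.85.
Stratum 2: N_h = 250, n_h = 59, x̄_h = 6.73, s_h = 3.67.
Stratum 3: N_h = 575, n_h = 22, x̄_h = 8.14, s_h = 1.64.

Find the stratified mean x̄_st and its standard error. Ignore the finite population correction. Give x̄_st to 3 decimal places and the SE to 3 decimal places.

x̄_st = Σ W_h x̄_h = (875·6.33 + 250·6.73 + 575·8.14)/1700 = 7.00103
V̂(x̄_st) = Σ W_h² s_h²/n_h, with W_h = N_h/N and N = 1700:
  stratum 1: (875/1700)²·1.85²/113 = 0.00802386
  stratum 2: (250/1700)²·3.67²/59 = 0.00493699
  stratum 3: (575/1700)²·1.64²/22 = 0.0139863
V̂(x̄_st) = 0.0269472
SE(x̄_st) = √0.0269472 = 0.164156

x̄_st ≈ 7.001, SE ≈ 0.164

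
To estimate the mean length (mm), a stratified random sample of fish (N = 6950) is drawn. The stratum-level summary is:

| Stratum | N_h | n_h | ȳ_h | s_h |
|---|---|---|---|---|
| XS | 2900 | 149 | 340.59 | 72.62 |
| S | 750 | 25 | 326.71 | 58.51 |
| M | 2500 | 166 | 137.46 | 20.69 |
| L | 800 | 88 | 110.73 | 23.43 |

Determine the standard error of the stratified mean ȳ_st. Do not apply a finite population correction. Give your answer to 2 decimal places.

V̂(ȳ_st) = Σ W_h² s_h²/n_h, with W_h = N_h/N and N = 6950:
  stratum XS: (2900/6950)²·72.62²/149 = 6.16244
  stratum S: (750/6950)²·58.51²/25 = 1.59468
  stratum M: (2500/6950)²·20.69²/166 = 0.333675
  stratum L: (800/6950)²·23.43²/88 = 0.0826556
V̂(ȳ_st) = 8.17345
SE(ȳ_st) = √8.17345 = 2.85892

SE(ȳ_st) ≈ 2.86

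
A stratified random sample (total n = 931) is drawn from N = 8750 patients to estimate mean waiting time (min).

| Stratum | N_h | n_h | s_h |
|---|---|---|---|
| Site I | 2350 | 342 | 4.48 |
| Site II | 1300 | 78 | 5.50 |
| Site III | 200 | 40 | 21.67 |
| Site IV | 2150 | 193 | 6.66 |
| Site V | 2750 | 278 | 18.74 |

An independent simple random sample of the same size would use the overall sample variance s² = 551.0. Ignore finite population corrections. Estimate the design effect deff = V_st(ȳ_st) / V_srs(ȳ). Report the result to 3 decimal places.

V̂(ȳ_st) = Σ W_h² s_h²/n_h, with W_h = N_h/N and N = 8750:
  stratum Site I: (2350/8750)²·4.48²/342 = 0.00423301
  stratum Site II: (1300/8750)²·5.50²/78 = 0.00856054
  stratum Site III: (200/8750)²·21.67²/40 = 0.00613341
  stratum Site IV: (2150/8750)²·6.66²/193 = 0.0138756
  stratum Site V: (2750/8750)²·18.74²/278 = 0.12478
V_st = 0.157582
V_srs = s²/n = 551.0/931 = 0.591837
deff = V_st / V_srs = 0.157582/0.591837 = 0.2663

deff ≈ 0.266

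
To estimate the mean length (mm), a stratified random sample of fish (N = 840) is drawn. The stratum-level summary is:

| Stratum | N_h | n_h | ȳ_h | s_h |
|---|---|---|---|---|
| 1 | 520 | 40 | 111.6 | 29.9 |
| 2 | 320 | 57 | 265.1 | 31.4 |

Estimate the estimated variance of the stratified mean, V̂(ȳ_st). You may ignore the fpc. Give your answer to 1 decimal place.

V̂(ȳ_st) = Σ W_h² s_h²/n_h, with W_h = N_h/N and N = 840:
  stratum 1: (520/840)²·29.9²/40 = 8.56506
  stratum 2: (320/840)²·31.4²/57 = 2.5103
V̂(ȳ_st) = 11.0754

V̂(ȳ_st) ≈ 11.1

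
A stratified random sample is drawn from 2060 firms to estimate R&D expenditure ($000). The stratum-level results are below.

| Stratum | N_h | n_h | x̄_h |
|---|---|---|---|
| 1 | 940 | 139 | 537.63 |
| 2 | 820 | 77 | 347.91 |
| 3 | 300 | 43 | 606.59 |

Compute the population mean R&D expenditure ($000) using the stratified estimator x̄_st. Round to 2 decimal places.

x̄_st ≈ 472.15

N = Σ N_h = 2060. Stratum weights W_h = N_h/N.
x̄_st = (940·537.63 + 820·347.91 + 300·606.59) / 2060 = 472.1531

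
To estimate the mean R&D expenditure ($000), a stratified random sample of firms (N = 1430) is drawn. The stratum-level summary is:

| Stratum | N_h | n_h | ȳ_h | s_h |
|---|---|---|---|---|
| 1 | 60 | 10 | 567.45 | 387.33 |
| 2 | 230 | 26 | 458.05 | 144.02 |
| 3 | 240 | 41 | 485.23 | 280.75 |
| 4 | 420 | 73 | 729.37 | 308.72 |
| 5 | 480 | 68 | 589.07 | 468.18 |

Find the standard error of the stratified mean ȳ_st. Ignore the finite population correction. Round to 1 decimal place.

SE(ȳ_st) ≈ 24.0

V̂(ȳ_st) = Σ W_h² s_h²/n_h, with W_h = N_h/N and N = 1430:
  stratum 1: (60/1430)²·387.33²/10 = 26.4115
  stratum 2: (230/1430)²·144.02²/26 = 20.6374
  stratum 3: (240/1430)²·280.75²/41 = 54.151
  stratum 4: (420/1430)²·308.72²/73 = 112.625
  stratum 5: (480/1430)²·468.18²/68 = 363.184
V̂(ȳ_st) = 577.009
SE(ȳ_st) = √577.009 = 24.021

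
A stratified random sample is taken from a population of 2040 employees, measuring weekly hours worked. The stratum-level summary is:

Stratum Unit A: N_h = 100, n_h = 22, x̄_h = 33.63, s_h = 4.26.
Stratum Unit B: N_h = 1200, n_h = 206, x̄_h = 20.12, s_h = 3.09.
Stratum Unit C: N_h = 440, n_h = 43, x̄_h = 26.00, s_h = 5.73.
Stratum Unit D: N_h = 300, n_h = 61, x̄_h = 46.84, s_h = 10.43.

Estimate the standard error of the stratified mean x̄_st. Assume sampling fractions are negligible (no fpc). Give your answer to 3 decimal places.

SE(x̄_st) ≈ 0.303

V̂(x̄_st) = Σ W_h² s_h²/n_h, with W_h = N_h/N and N = 2040:
  stratum Unit A: (100/2040)²·4.26²/22 = 0.00198215
  stratum Unit B: (1200/2040)²·3.09²/206 = 0.0160381
  stratum Unit C: (440/2040)²·5.73²/43 = 0.0355211
  stratum Unit D: (300/2040)²·10.43²/61 = 0.0385675
V̂(x̄_st) = 0.0921087
SE(x̄_st) = √0.0921087 = 0.303494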